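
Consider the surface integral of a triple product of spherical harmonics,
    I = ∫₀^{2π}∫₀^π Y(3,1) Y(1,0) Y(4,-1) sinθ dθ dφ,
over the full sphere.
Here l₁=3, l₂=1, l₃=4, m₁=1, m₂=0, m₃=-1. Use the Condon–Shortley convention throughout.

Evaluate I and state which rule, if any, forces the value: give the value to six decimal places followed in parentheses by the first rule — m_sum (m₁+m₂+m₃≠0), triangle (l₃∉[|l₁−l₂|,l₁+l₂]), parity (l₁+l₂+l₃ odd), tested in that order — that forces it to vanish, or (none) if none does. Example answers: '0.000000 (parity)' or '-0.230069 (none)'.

m-sum 0 ✓  L=8 even ✓  2≤4≤4 ✓
Π(2lᵢ+1) = 7×3×9 = 189
triangle coeff Δ(3,1,4) = 1/252
Σ_t [0,0]: t=0:+1/36 = 1/36
(3j)²=4/63 [(3 1 4; 0 0 0)], sign=+1
Σ_t [0,0]: t=0:+1/48 = 1/48
(3j)²=5/84 [(3 1 4; 1 0 -1)], sign=-1
⇒ 4πI² = 5/7
I = (-1)√(5/7/(4π)) = -0.23841361
No selection rule forces the value: the integral is nonzero (none).

-0.238414 (none)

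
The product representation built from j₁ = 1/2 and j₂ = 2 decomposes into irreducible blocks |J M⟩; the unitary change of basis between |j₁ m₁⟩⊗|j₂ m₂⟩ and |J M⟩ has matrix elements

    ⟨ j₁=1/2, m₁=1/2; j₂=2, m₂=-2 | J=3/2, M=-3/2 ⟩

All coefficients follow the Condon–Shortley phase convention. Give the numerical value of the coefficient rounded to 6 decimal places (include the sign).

√[4·1!0!3!/5! · 1!0!0!4!0!3!] = √(144/5)
  +(−1)^0/∏(0,1,0,0,0,3)! = 1/6  (running 1/6)
⟨..|..⟩ = √(144/5)·(1/6) = +0.894427

+√(4/5) = +0.894427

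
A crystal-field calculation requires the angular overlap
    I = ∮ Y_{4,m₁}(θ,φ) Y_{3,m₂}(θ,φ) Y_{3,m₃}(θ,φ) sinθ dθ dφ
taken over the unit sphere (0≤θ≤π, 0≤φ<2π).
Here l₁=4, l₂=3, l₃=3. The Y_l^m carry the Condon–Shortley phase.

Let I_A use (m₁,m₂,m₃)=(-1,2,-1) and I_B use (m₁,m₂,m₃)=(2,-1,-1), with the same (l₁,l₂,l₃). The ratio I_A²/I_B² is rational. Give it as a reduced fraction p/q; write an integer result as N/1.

l's match ⇒ only the (l;m) 3-j factors differ between A and B.
A: triangle coeff Δ(4,3,3) = 1/34650; Σ_t [3,4]: t=3:−1/48 t=4:+1/144 = -1/72; (3j)²=16/693 [(4 3 3; -1 2 -1)], sign=-1
B: triangle coeff Δ(4,3,3) = 1/34650; Σ_t [0,2]: t=0:+1/192 t=1:−1/36 t=2:+1/192 = -5/288; (3j)²=20/693 [(4 3 3; 2 -1 -1)], sign=-1
I_A²/I_B² = (16/693)/(20/693) = 4/5

4/5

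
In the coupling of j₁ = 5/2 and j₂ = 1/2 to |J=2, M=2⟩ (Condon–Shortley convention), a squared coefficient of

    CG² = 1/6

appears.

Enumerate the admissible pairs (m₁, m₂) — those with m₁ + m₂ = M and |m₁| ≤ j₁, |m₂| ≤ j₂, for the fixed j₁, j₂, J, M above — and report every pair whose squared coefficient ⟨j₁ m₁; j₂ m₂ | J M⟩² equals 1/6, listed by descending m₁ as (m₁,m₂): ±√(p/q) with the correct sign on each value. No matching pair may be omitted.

(3/2,1/2): −√(1/6)

Admissible pairs with m₁+m₂ = M = 2: (3/2,1/2), (5/2,-1/2)
  (m₁,m₂)=(5/2,-1/2): CG² = 5/6, CG = +√(5/6)
  (m₁,m₂)=(3/2,1/2): CG² = 1/6, CG = −√(1/6)   ← matches the target
Pairs with CG² = 1/6: (3/2,1/2): −√(1/6)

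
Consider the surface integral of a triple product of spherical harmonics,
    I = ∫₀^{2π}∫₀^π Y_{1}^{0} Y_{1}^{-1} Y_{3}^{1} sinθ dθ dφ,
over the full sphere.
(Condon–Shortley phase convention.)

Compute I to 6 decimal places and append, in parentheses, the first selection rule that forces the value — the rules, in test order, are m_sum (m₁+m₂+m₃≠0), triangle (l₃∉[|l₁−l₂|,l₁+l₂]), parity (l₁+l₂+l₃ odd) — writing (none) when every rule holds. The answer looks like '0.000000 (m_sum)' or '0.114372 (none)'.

|1−1|≤3≤1+1 violated ⇒ I = 0

0.000000 (triangle)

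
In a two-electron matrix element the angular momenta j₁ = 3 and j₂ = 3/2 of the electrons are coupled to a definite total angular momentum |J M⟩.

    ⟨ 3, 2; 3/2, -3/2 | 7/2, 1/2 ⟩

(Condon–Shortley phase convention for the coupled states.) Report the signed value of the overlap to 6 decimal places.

+0.487950  (= +√(5/21))

j₁+j₂−J=1  J+j₁−j₂=5  J−j₁+j₂=2  j₁+j₂+J+1=9
(j₁±m₁, j₂±m₂, J±M) = (5,1,0,3,4,3)
P² = 3840/7
sum k=0..0:
  [0] +1/48 = 1/48
S = 1/48
C² = P²·S² = 5/21 ; C = +0.487950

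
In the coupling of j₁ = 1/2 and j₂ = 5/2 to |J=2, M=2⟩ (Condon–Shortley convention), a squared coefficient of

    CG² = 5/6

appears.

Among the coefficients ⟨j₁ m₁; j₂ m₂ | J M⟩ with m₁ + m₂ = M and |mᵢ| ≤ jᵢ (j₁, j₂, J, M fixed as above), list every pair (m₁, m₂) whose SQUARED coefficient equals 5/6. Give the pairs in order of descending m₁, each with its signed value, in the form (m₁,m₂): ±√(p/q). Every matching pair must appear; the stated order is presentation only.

Admissible pairs with m₁+m₂ = M = 2: (-1/2,5/2), (1/2,3/2)
  (m₁,m₂)=(1/2,3/2): CG² = 1/6, CG = +√(1/6)
  (m₁,m₂)=(-1/2,5/2): CG² = 5/6, CG = −√(5/6)   ← matches the target
Pairs with CG² = 5/6: (-1/2,5/2): −√(5/6)

(-1/2,5/2): −√(5/6)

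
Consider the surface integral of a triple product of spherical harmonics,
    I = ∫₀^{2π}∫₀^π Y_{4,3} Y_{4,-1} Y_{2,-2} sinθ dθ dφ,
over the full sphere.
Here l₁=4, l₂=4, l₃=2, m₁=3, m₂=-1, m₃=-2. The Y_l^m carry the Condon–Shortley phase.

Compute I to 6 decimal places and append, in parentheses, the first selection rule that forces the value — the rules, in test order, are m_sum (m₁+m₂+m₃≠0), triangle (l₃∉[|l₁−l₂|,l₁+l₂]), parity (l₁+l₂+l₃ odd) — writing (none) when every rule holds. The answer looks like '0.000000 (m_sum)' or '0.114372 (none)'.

m-sum 0 ✓  L=10 even ✓  0≤2≤8 ✓
Π(2lᵢ+1) = 9×9×5 = 405
triangle coeff Δ(4,4,2) = 1/13860
Σ_t [2,4]: t=2:+1/192 t=3:−1/36 t=4:+1/192 = -5/288
(3j)²=20/693 [(4 4 2; 0 0 0)], sign=-1
Σ_t [1,1]: t=1:−1/480 = -1/480
(3j)²=3/110 [(4 4 2; 3 -1 -2)], sign=-1
⇒ 4πI² = 270/847
I = (+1)√(270/847/(4π)) = 0.15927046
No selection rule forces the value: the integral is nonzero (none).

0.159270 (none)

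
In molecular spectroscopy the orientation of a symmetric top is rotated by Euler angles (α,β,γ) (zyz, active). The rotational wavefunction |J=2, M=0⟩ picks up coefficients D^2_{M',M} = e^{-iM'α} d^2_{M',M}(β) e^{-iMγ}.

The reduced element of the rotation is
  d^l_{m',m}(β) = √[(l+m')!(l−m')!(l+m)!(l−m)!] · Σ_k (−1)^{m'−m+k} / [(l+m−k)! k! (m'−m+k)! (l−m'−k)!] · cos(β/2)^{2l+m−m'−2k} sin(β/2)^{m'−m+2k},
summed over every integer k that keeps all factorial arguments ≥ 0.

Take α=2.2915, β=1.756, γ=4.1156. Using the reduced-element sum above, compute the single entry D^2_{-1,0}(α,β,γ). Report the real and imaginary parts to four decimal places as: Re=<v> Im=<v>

First d^2_{-1,0}(β=1.7560), then the phase factors e^{-i(-1)α} and e^{-i(0)γ}:
Half-angle: c=0.638691, s=0.769463. N=√(1·6·2·2)=4.898979
Admissible k: 1..2 (factorial args all ≥0)
  k=1: (−1)^0·4.8990/(2)·0.6387^3·0.7695^1 = +0.491062
  k=2: (−1)^1·4.8990/(2)·0.6387^1·0.7695^3 = -0.712738
d^2_{-1,0}(1.7560) = +0.491062 -0.712738 = -0.221676
Phases: e^{-i·(-1)·2.2915}=-0.659914+0.751342i, e^{-i·(0)·4.1156}=+1.000000+0.000000i ⇒ D=+0.146287-0.166554i

Re=0.1463 Im=-0.1666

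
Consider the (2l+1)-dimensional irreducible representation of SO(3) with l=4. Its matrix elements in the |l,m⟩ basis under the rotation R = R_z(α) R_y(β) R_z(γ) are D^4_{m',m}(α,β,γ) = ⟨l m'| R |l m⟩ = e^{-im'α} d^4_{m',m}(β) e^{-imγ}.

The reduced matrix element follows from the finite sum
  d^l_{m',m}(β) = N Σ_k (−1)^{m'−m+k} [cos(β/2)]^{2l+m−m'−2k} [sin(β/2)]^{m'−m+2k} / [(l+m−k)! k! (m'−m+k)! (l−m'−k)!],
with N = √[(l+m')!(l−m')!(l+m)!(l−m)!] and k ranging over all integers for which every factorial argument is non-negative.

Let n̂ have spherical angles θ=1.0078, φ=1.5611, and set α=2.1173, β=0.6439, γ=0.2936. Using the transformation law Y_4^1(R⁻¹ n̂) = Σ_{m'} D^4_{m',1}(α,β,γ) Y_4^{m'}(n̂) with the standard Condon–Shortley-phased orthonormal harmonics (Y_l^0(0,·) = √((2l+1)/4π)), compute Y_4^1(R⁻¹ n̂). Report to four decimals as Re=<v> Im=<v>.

Re=-0.0995 Im=0.4377

Need the full column D^4_{m',1} for m'=−4..4 at α=2.1173, β=0.6439, γ=0.2936.
cos(β/2)=0.948620, sin(β/2)=0.316417
d^4_{-4,1}: single k=5 term ⇒ +0.020261;  D = -0.006405+0.019223i
d^4_{-3,1}: k∈[4..5] ⇒ +0.107381 -0.007168 = +0.100213;  D = +0.097689-0.022347i
d^4_{-2,1}: k∈[3..5] ⇒ +0.344157 -0.057436 +0.001278 = +0.287999;  D = -0.200773-0.206479i
d^4_{-1,1}: k∈[2..5] ⇒ +0.729581 -0.243517 +0.013547 -0.000100 = +0.499510;  D = -0.124986+0.483621i
d^4_{0,1}: k∈[1..4] ⇒ +0.978186 -0.652991 +0.072651 -0.001347 = +0.396498;  D = +0.379532-0.114747i
d^4_{1,1}: k∈[0..3] ⇒ +0.655751 -1.094372 +0.243517 -0.009031 = -0.204135;  D = +0.152022+0.136237i
d^4_{2,1}: k∈[0..2] ⇒ -0.927989 +0.516235 -0.038290 = -0.450044;  D = +0.082425-0.442432i
d^4_{3,1}: k∈[0..1] ⇒ +0.579087 -0.107381 = +0.471706;  D = +0.441083-0.167191i
d^4_{4,1}: single k=0 term ⇒ -0.182111;  D = +0.143645+0.111939i
Y_4^{m'}(θ=1.0078,φ=1.5611) and Σ D·Y over m':
  (-0.0064+0.0192i)·(+0.2262+0.0088i)  (+0.0977-0.0223i)·(-0.0118+0.4038i)  (-0.2008-0.2065i)·(-0.2378-0.0046i)  (-0.1250+0.4836i)·(-0.0021+0.2148i)  (+0.3795-0.1147i)·(-0.2862+0.0000i)  (+0.1520+0.1362i)·(+0.0021+0.2148i)  (+0.0824-0.4424i)·(-0.2378+0.0046i)  (+0.4411-0.1672i)·(+0.0118+0.4038i)  (+0.1436+0.1119i)·(+0.2262-0.0088i)
Y_4^1(R⁻¹ n̂) = -0.099542+0.437736i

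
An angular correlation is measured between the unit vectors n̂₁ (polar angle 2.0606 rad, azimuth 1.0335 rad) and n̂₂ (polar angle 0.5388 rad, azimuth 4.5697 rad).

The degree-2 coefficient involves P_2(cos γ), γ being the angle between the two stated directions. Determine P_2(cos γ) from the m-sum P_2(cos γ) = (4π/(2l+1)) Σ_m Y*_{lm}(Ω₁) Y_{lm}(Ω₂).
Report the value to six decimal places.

0.512989

Addition theorem: P_2(cos γ) = (4π/5) Σ_m Y*_{lm}(Ω₁) Y_{lm}(Ω₂), m = −2…2:
  [-2]  conj(Y_{2,-2})(Ω₁) = (-0.143199, 0.264506) ; Y_{2,-2}(Ω₂) = (-0.097584, -0.028630) ; Δ = (0.021547, -0.021712)
  [-1]  conj(Y_{2,-1})(Ω₁) = (-0.164147, -0.275525) ; Y_{2,-1}(Ω₂) = (-0.048384, 0.336782) ; Δ = (0.100734, -0.041951)
  [+0]  conj(Y_{2,0})(Ω₁) = (-0.105979, -0.000000) ; Y_{2,0}(Ω₂) = (0.381676, 0.000000) ; Δ = (-0.040450, -0.000000)
  [+1]  conj(Y_{2,1})(Ω₁) = (0.164147, -0.275525) ; Y_{2,1}(Ω₂) = (0.048384, 0.336782) ; Δ = (0.100734, 0.041951)
  [+2]  conj(Y_{2,2})(Ω₁) = (-0.143199, -0.264506) ; Y_{2,2}(Ω₂) = (-0.097584, 0.028630) ; Δ = (0.021547, 0.021712)
Total Σ_m = (0.204112, 0.000000). Multiply by 2.513274: (0.512989, 0.000000). P_2(cos γ) = 0.512989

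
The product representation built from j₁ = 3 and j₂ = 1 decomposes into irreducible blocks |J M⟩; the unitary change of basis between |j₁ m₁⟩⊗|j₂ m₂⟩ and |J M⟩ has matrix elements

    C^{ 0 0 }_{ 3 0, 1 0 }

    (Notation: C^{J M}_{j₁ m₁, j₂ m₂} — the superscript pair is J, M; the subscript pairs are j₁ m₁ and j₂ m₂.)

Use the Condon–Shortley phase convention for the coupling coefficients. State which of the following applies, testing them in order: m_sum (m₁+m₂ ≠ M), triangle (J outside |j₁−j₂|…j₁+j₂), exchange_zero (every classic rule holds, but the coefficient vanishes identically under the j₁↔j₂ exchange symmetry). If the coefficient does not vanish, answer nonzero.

triangle

m-sum: m₁+m₂ = 0+0 = 0, M = 0  ✓
triangle: need |j₁−j₂| ≤ J ≤ j₁+j₂, i.e. J ∈ [2, 4]; J = 0 is outside ✗ ⇒ coefficient is 0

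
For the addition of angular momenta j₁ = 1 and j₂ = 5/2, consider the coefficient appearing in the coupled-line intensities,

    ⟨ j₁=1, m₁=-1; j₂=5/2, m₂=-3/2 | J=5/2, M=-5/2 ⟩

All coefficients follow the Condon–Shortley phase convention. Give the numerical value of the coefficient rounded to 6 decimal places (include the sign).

−√(2/7) = -0.534522

j₁+j₂−J=1  J+j₁−j₂=1  J−j₁+j₂=4  j₁+j₂+J+1=7
(j₁±m₁, j₂±m₂, J±M) = (0,2,1,4,0,5)
P² = 1152/7
sum k=1..1:
  [1] −1/24 = -1/24
S = -1/24
C² = P²·S² = 2/7 ; C = -0.534522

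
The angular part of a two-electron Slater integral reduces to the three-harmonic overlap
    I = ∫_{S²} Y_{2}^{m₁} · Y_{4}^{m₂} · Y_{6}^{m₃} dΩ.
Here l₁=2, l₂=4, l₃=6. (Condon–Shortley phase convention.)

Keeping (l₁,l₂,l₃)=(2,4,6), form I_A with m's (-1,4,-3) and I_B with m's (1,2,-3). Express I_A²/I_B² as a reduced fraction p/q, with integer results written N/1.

Same 2,4,6: normalisation and zero-m 3j drop out of the ratio.
A: Δ: 0! 4! 8! / 13! → 1/6435; sum: t=0:+1/241920 = 1/241920; 3j²(2 4 6; -1 4 -3) = Δ·Π!·Σ² = 1/715  (sign -1)
B: Δ: 0! 4! 8! / 13! → 1/6435; sum: t=0:+1/8640 = 1/8640; 3j²(2 4 6; 1 2 -3) = Δ·Π!·Σ² = 28/715  (sign -1)
I_A²/I_B² = (1/715)/(28/715) = 1/28

1/28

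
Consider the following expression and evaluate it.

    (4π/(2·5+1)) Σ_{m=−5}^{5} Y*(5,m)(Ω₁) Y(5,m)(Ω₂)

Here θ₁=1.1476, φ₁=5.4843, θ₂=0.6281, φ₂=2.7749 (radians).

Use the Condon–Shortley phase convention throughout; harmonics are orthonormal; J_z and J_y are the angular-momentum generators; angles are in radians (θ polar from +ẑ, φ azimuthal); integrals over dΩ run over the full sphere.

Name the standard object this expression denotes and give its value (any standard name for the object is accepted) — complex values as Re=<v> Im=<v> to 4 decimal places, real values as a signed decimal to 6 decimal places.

Legendre polynomial (addition theorem), -0.257740

This sum is the spherical-harmonic addition theorem: it equals the Legendre polynomial P_l(cos γ) of the angle γ between the two directions.
Expand P_5 via completeness: Σ_{m} conj(Y_{5,m}) at Ω₁ times Y_{5,m} at Ω₂ —
  [-5]  conj(Y_{5,-5})(Ω₁) = -0.19241 + 0.22028j ; Y_{5,-5}(Ω₂) = 0.00844 - 0.03140j ; Δ = 0.00529 + 0.00790j
  [-4]  conj(Y_{5,-4})(Ω₁) = -0.41598 + 0.02246j ; Y_{5,-4}(Ω₂) = 0.01470 + 0.14082j ; Δ = -0.00928 - 0.05825j
  [-3]  conj(Y_{5,-3})(Ω₁) = -0.09984 - 0.09207j ; Y_{5,-3}(Ω₂) = -0.15574 - 0.30605j ; Δ = -0.01263 + 0.04489j
  [-2]  conj(Y_{5,-2})(Ω₁) = 0.00771 + 0.28575j ; Y_{5,-2}(Ω₂) = 0.33915 + 0.30559j ; Δ = -0.08471 + 0.09927j
  [-1]  conj(Y_{5,-1})(Ω₁) = -0.15559 + 0.15984j ; Y_{5,-1}(Ω₂) = -0.14682 - 0.05639j ; Δ = 0.03186 - 0.01469j
  [+0]  conj(Y_{5,0})(Ω₁) = 0.23948 + 0.00000j ; Y_{5,0}(Ω₂) = -0.36196 + 0.00000j ; Δ = -0.08668 + 0.00000j
  [+1]  conj(Y_{5,1})(Ω₁) = 0.15559 + 0.15984j ; Y_{5,1}(Ω₂) = 0.14682 - 0.05639j ; Δ = 0.03186 + 0.01469j
  [+2]  conj(Y_{5,2})(Ω₁) = 0.00771 - 0.28575j ; Y_{5,2}(Ω₂) = 0.33915 - 0.30559j ; Δ = -0.08471 - 0.09927j
  [+3]  conj(Y_{5,3})(Ω₁) = 0.09984 - 0.09207j ; Y_{5,3}(Ω₂) = 0.15574 - 0.30605j ; Δ = -0.01263 - 0.04489j
  [+4]  conj(Y_{5,4})(Ω₁) = -0.41598 - 0.02246j ; Y_{5,4}(Ω₂) = 0.01470 - 0.14082j ; Δ = -0.00928 + 0.05825j
  [+5]  conj(Y_{5,5})(Ω₁) = 0.19241 + 0.22028j ; Y_{5,5}(Ω₂) = -0.00844 - 0.03140j ; Δ = 0.00529 - 0.00790j
Accumulated sum -0.22561 - 0.00000j; after 4π/(2l+1) scaling, -0.25774 - 0.00000j ⇒ P_5 = -0.257740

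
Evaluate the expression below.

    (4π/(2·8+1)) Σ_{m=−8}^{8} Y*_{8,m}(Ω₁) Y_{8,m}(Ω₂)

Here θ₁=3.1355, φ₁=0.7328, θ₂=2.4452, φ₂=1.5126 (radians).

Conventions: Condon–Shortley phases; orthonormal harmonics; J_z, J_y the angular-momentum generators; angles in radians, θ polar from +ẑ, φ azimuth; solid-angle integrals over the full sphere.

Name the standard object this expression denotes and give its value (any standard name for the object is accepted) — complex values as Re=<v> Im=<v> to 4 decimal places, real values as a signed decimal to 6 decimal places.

This sum is the spherical-harmonic addition theorem: it equals the Legendre polynomial P_l(cos γ) of the angle γ between the two directions.
Addition theorem: P_8(cos γ) = (4π/17) Σ_m Y*_{lm}(Ω₁) Y_{lm}(Ω₂), m = −8…8:
  m=-8: (+0.000000-0.000000i) × (+0.013201+0.006632i) = +0.000000+0.000000i  (running Σ = +0.000000+0.000000i)
  m=-7: (-0.000000+0.000000i) × (+0.028002-0.064893i) = +0.000000+0.000000i  (running Σ = +0.000000+0.000000i)
  m=-6: (-0.000000-0.000000i) × (-0.192879-0.070227i) = -0.000000+0.000000i  (running Σ = -0.000000+0.000000i)
  m=-5: (+0.000000+0.000000i) × (-0.113274+0.378232i) = -0.000000+0.000000i  (running Σ = -0.000000+0.000000i)
  m=-4: (-0.000000+0.000000i) × (+0.457668+0.108506i) = -0.000000-0.000000i  (running Σ = -0.000000-0.000000i)
  m=-3: (+0.000002-0.000003i) × (+0.037071-0.210169i) = -0.000000-0.000000i  (running Σ = -0.000000-0.000000i)
  m=-2: (+0.000040+0.000381i) × (+0.258203+0.030189i) = -0.000001+0.000100i  (running Σ = -0.000002+0.000099i)
  m=-1: (-0.022340-0.020105i) × (+0.020699-0.355265i) = -0.007605+0.007521i  (running Σ = -0.007607+0.007620i)
  m=0: (+1.162330-0.000000i) × (+0.156009+0.000000i) = +0.181334+0.000000i  (running Σ = +0.173727+0.007620i)
  m=1: (+0.022340-0.020105i) × (-0.020699-0.355265i) = -0.007605-0.007521i  (running Σ = +0.166122+0.000099i)
  m=2: (+0.000040-0.000381i) × (+0.258203-0.030189i) = -0.000001-0.000100i  (running Σ = +0.166121-0.000000i)
  m=3: (-0.000002-0.000003i) × (-0.037071-0.210169i) = -0.000000+0.000000i  (running Σ = +0.166120-0.000000i)
  m=4: (-0.000000-0.000000i) × (+0.457668-0.108506i) = -0.000000+0.000000i  (running Σ = +0.166120+0.000000i)
  m=5: (-0.000000+0.000000i) × (+0.113274+0.378232i) = -0.000000-0.000000i  (running Σ = +0.166120+0.000000i)
  m=6: (-0.000000+0.000000i) × (-0.192879+0.070227i) = -0.000000-0.000000i  (running Σ = +0.166120+0.000000i)
  m=7: (+0.000000+0.000000i) × (-0.028002-0.064893i) = +0.000000-0.000000i  (running Σ = +0.166120-0.000000i)
  m=8: (+0.000000+0.000000i) × (+0.013201-0.006632i) = +0.000000-0.000000i  (running Σ = +0.166120-0.000000i)
Accumulated sum +0.166120-0.000000i; after 4π/(2l+1) scaling, +0.122796-0.000000i ⇒ P_8 = 0.122796

Legendre polynomial (addition theorem), +0.122796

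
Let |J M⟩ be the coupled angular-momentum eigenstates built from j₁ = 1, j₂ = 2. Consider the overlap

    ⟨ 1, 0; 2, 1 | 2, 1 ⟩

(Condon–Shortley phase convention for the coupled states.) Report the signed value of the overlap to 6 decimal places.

−√(1/6) ≈ -0.408248

triangle: 1!×1!×3!/6! = 6/720
(j±m)!: 1!×1!×3!×1!×3!×1! = 36
prefactor² = (2J+1)×Δ×N² = 3/2
  k=0: +1/(0!×1!×1!×3!×0!×0!) = 1/6
  k=1: −1/(1!×0!×0!×2!×1!×1!) = -1/2
Σ = -1/3  ⇒  CG² = 3/2×(-1/3)² = 1/6
CG = −√(1/6) = -0.408248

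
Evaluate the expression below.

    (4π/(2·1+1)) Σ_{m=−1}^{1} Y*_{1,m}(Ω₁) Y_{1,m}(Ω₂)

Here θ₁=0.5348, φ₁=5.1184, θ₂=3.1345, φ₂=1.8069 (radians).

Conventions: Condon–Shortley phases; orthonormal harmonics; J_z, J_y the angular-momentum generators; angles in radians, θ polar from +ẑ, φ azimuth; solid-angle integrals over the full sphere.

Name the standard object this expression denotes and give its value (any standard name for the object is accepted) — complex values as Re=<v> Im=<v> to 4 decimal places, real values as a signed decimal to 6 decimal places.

Legendre polynomial (addition theorem), -0.863912

This sum is the spherical-harmonic addition theorem: it equals the Legendre polynomial P_l(cos γ) of the angle γ between the two directions.
Addition theorem: P_1(cos γ) = (4π/3) Σ_m Y*_{lm}(Ω₁) Y_{lm}(Ω₂), m = −1…1:
  [-1]  conj(Y_{1,-1})(Ω₁) = (0.069545, -0.161772) ; Y_{1,-1}(Ω₂) = (-0.000573, -0.002382) ; Δ = (-0.000425, -0.000073)
  [+0]  conj(Y_{1,0})(Ω₁) = (0.420379, -0.000000) ; Y_{1,0}(Ω₂) = (-0.488590, 0.000000) ; Δ = (-0.205393, 0.000000)
  [+1]  conj(Y_{1,1})(Ω₁) = (-0.069545, -0.161772) ; Y_{1,1}(Ω₂) = (0.000573, -0.002382) ; Δ = (-0.000425, 0.000073)
Accumulated sum (-0.206244, 0.000000); after 4π/(2l+1) scaling, (-0.863912, 0.000000) ⇒ P_1 = -0.863912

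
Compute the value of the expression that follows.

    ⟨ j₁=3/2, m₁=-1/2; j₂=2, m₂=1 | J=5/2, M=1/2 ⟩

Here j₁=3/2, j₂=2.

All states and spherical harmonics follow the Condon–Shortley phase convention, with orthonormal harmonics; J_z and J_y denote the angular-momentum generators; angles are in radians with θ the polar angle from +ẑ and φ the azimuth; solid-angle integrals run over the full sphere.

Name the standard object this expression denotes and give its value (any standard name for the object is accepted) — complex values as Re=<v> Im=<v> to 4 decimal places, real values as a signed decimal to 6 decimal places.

Clebsch–Gordan coefficient, −√(5/14) ≈ -0.597614

This is a Clebsch–Gordan (vector-coupling) coefficient.
triangle: 1!*2!*3!/7! = 12/5040
(j±m)!: 1!*2!*3!*1!*3!*2! = 144
prefactor² = (2J+1)*Δ*N² = 72/35
  k=0: +1/(0!*1!*2!*3!*0!*0!) = 1/12
  k=1: −1/(1!*0!*1!*2!*1!*1!) = -1/2
Σ = -5/12  ⇒  CG² = 72/35*(-5/12)² = 5/14
CG = −√(5/14) = -0.597614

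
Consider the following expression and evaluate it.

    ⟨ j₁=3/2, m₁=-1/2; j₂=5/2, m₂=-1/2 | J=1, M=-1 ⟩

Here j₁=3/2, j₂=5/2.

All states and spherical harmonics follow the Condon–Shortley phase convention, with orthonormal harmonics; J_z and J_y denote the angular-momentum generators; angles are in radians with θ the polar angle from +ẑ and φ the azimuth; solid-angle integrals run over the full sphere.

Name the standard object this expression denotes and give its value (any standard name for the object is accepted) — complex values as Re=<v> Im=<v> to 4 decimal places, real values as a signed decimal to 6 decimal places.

Clebsch–Gordan coefficient, +√(3/20) ≈ +0.387298

This is a Clebsch–Gordan (vector-coupling) coefficient.
j₁+j₂−J=3  J+j₁−j₂=0  J−j₁+j₂=2  j₁+j₂+J+1=6
(j₁±m₁, j₂±m₂, J±M) = (1,2,2,3,0,2)
P² = 12/5
sum k=2..2:
  [2] +1/4 = 1/4
S = 1/4
C² = P²·S² = 3/20 ; C = +0.387298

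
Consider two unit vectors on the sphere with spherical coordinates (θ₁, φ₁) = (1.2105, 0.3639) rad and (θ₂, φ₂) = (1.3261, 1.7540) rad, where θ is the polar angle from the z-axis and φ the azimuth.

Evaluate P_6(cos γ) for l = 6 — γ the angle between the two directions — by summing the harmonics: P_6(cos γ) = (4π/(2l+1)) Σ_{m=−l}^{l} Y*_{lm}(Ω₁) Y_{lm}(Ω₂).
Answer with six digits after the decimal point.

0.021235

Addition theorem: P_6(cos γ) = (4π/13) Σ_m Y*_{lm}(Ω₁) Y_{lm}(Ω₂), m = −6…6:
  term(m=-6) = -0.06113 - 0.11554j   from Y*(Ω₁)=-0.18654 + 0.26542j, Y(Ω₂)=-0.18304 + 0.35894j
  term(m=-5) = 0.11590 - 0.09132j   from Y*(Ω₁)=-0.10421 + 0.41036j, Y(Ω₂)=-0.27644 - 0.21224j
  term(m=-4) = -0.00844 - 0.00745j   from Y*(Ω₁)=0.01155 + 0.09981j, Y(Ω₂)=-0.08328 + 0.07495j
  term(m=-3) = -0.05379 + 0.08932j   from Y*(Ω₁)=-0.14165 - 0.27268j, Y(Ω₂)=-0.17724 - 0.28934j
  term(m=-2) = 0.00341 + 0.00129j   from Y*(Ω₁)=-0.15491 - 0.13802j, Y(Ω₂)=-0.01638 + 0.00629j
  term(m=-1) = 0.01412 - 0.07732j   from Y*(Ω₁)=0.22622 + 0.08616j, Y(Ω₂)=-0.05915 - 0.31924j
  term(m=+0) = 0.00182 + 0.00000j   from Y*(Ω₁)=0.23063 + 0.00000j, Y(Ω₂)=0.00789 + 0.00000j
  term(m=+1) = 0.01412 + 0.07732j   from Y*(Ω₁)=-0.22622 + 0.08616j, Y(Ω₂)=0.05915 - 0.31924j
  term(m=+2) = 0.00341 - 0.00129j   from Y*(Ω₁)=-0.15491 + 0.13802j, Y(Ω₂)=-0.01638 - 0.00629j
  term(m=+3) = -0.05379 - 0.08932j   from Y*(Ω₁)=0.14165 - 0.27268j, Y(Ω₂)=0.17724 - 0.28934j
  term(m=+4) = -0.00844 + 0.00745j   from Y*(Ω₁)=0.01155 - 0.09981j, Y(Ω₂)=-0.08328 - 0.07495j
  term(m=+5) = 0.11590 + 0.09132j   from Y*(Ω₁)=0.10421 + 0.41036j, Y(Ω₂)=0.27644 - 0.21224j
  term(m=+6) = -0.06113 + 0.11554j   from Y*(Ω₁)=-0.18654 - 0.26542j, Y(Ω₂)=-0.18304 - 0.35894j
Total Σ_m = 0.02197 + 0.00000j. Multiply by 0.966644: 0.02124 + 0.00000j. P_6(cos γ) = 0.021235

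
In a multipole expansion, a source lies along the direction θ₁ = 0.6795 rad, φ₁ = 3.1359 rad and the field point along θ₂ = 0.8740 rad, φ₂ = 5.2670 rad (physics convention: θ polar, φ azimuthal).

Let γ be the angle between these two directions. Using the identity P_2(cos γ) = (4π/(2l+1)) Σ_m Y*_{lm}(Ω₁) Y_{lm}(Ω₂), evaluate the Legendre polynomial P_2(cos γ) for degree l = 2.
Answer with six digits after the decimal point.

-0.411350

Term-by-term m-sum for l=2 (normalisation 4π/5 = 2.513274):
  [-2]  conj(Y_{2,-2})(Ω₁) = +0.152527-0.001737i ; Y_{2,-2}(Ω₂) = -0.101178+0.203409i ; Δ = -0.015079+0.031201i
  [-1]  conj(Y_{2,-1})(Ω₁) = -0.377637+0.002150i ; Y_{2,-1}(Ω₂) = +0.200231+0.323232i ; Δ = -0.076310-0.121634i
  [+0]  conj(Y_{2,0})(Ω₁) = +0.257147-0.000000i ; Y_{2,0}(Ω₂) = +0.074301+0.000000i ; Δ = +0.019106+0.000000i
  [+1]  conj(Y_{2,1})(Ω₁) = +0.377637+0.002150i ; Y_{2,1}(Ω₂) = -0.200231+0.323232i ; Δ = -0.076310+0.121634i
  [+2]  conj(Y_{2,2})(Ω₁) = +0.152527+0.001737i ; Y_{2,2}(Ω₂) = -0.101178-0.203409i ; Δ = -0.015079-0.031201i
Total Σ_m = -0.163671+0.000000i. Multiply by 2.513274: -0.411350+0.000000i. P_2(cos γ) = -0.411350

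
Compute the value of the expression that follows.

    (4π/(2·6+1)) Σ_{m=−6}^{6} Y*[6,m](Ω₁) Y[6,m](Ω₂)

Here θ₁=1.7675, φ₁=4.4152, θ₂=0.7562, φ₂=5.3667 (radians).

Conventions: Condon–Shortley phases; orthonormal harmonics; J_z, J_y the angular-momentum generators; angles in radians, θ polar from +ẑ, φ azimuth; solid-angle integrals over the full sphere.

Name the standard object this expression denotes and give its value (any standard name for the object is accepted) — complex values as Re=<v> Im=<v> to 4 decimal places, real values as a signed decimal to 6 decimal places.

This sum is the spherical-harmonic addition theorem: it equals the Legendre polynomial P_l(cos γ) of the angle γ between the two directions.
Addition theorem: P_6(cos γ) = (4π/13) Σ_m Y*_{lm}(Ω₁) Y_{lm}(Ω₂), m = −6…6:
  [-6]  conj(Y_{6,-6})(Ω₁) = (0.090582, 0.420163) ; Y_{6,-6}(Ω₂) = (0.035691, -0.035611) ; Δ = (0.018195, 0.011770)
  [-5]  conj(Y_{6,-5})(Ω₁) = (0.295647, 0.025146) ; Y_{6,-5}(Ω₂) = (-0.023996, -0.183599) ; Δ = (-0.002478, -0.054884)
  [-4]  conj(Y_{6,-4})(Ω₁) = (-0.071348, 0.177579) ; Y_{6,-4}(Ω₂) = (-0.330057, -0.190888) ; Δ = (0.057447, -0.044992)
  [-3]  conj(Y_{6,-3})(Ω₁) = (0.241038, 0.194611) ; Y_{6,-3}(Ω₂) = (-0.399064, 0.165035) ; Δ = (-0.128307, -0.037883)
  [-2]  conj(Y_{6,-2})(Ω₁) = (-0.093592, 0.063260) ; Y_{6,-2}(Ω₂) = (-0.028450, 0.106016) ; Δ = (-0.004044, -0.011722)
  [-1]  conj(Y_{6,-1})(Ω₁) = (0.090232, 0.294627) ; Y_{6,-1}(Ω₂) = (-0.204544, -0.266671) ; Δ = (0.060112, -0.084327)
  [+0]  conj(Y_{6,0})(Ω₁) = (-0.091293, -0.000000) ; Y_{6,0}(Ω₂) = (-0.217080, 0.000000) ; Δ = (0.019818, 0.000000)
  [+1]  conj(Y_{6,1})(Ω₁) = (-0.090232, 0.294627) ; Y_{6,1}(Ω₂) = (0.204544, -0.266671) ; Δ = (0.060112, 0.084327)
  [+2]  conj(Y_{6,2})(Ω₁) = (-0.093592, -0.063260) ; Y_{6,2}(Ω₂) = (-0.028450, -0.106016) ; Δ = (-0.004044, 0.011722)
  [+3]  conj(Y_{6,3})(Ω₁) = (-0.241038, 0.194611) ; Y_{6,3}(Ω₂) = (0.399064, 0.165035) ; Δ = (-0.128307, 0.037883)
  [+4]  conj(Y_{6,4})(Ω₁) = (-0.071348, -0.177579) ; Y_{6,4}(Ω₂) = (-0.330057, 0.190888) ; Δ = (0.057447, 0.044992)
  [+5]  conj(Y_{6,5})(Ω₁) = (-0.295647, 0.025146) ; Y_{6,5}(Ω₂) = (0.023996, -0.183599) ; Δ = (-0.002478, 0.054884)
  [+6]  conj(Y_{6,6})(Ω₁) = (0.090582, -0.420163) ; Y_{6,6}(Ω₂) = (0.035691, 0.035611) ; Δ = (0.018195, -0.011770)
Σ over m = (0.021668, 0.000000); ×(4π/13) → (0.020945, 0.000000). Real part: 0.020945

Legendre polynomial (addition theorem), +0.020945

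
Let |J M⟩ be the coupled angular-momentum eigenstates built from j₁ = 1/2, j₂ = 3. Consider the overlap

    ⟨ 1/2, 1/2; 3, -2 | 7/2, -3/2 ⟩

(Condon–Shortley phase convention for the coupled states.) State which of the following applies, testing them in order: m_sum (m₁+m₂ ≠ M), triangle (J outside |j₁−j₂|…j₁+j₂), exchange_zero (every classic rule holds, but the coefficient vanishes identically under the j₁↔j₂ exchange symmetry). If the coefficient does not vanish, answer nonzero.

nonzero

m-sum: m₁+m₂ = 1/2+(-2) = -3/2, M = -3/2  ✓
triangle: |j₁−j₂| = 5/2 ≤ J = 7/2 ≤ j₁+j₂ = 7/2  ✓
exchange: j₁≠j₂ or m₁≠m₂ — the exchange symmetry imposes no constraint here
value check: CG = +√(2/7) = +0.534522 ≠ 0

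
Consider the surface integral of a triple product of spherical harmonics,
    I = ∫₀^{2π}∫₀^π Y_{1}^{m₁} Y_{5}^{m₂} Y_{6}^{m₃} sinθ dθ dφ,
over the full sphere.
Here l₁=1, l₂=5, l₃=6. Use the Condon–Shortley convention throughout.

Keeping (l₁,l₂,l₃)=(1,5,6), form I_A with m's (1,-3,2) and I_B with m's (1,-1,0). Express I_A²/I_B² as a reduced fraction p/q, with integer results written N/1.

l's match ⇒ only the (l;m) 3-j factors differ between A and B.
A: triangle coeff Δ(1,5,6) = 1/858; Σ_t [0,0]: t=0:+1/161280 = 1/161280; (3j)²=1/143 [(1 5 6; 1 -3 2)], sign=+1
B: triangle coeff Δ(1,5,6) = 1/858; Σ_t [0,0]: t=0:+1/34560 = 1/34560; (3j)²=5/286 [(1 5 6; 1 -1 0)], sign=+1
I_A²/I_B² = (1/143)/(5/286) = 2/5

2/5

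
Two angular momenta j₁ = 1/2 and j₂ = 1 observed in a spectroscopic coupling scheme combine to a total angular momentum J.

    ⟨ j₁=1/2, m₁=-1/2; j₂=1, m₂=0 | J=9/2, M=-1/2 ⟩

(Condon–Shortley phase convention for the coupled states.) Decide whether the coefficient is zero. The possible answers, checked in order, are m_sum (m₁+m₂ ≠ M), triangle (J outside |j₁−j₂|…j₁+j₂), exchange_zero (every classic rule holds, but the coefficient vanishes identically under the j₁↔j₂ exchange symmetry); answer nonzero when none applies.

triangle

m-sum: m₁+m₂ = -1/2+0 = -1/2, M = -1/2  ✓
triangle: need |j₁−j₂| ≤ J ≤ j₁+j₂, i.e. J ∈ [1/2, 3/2]; J = 9/2 is outside ✗ ⇒ coefficient is 0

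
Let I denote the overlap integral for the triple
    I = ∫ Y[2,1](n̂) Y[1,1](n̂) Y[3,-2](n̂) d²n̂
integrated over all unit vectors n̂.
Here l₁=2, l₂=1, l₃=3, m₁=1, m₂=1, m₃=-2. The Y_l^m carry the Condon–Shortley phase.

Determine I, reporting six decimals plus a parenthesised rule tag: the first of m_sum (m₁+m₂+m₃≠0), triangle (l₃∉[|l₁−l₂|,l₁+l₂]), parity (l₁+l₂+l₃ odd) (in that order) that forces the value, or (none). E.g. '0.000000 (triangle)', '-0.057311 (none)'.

Checks pass: Σm=0; 6 even; l₃=3∈[1,3].
(2·2+1)(2·1+1)(2·3+1) = 105
Δ: 0! 4! 2! / 7! → 1/105
sum: t=0:+1/4 = 1/4
3j²(2 1 3; 0 0 0) = Δ·Π!·Σ² = 3/35  (sign -1)
sum: t=0:+1/12 = 1/12
3j²(2 1 3; 1 1 -2) = Δ·Π!·Σ² = 2/21  (sign -1)
combine: 4πI² = 105·3/35·2/21 = 6/7
take √, sign +1: I = 0.26116903
No selection rule forces the value: the integral is nonzero (none).

0.261169 (none)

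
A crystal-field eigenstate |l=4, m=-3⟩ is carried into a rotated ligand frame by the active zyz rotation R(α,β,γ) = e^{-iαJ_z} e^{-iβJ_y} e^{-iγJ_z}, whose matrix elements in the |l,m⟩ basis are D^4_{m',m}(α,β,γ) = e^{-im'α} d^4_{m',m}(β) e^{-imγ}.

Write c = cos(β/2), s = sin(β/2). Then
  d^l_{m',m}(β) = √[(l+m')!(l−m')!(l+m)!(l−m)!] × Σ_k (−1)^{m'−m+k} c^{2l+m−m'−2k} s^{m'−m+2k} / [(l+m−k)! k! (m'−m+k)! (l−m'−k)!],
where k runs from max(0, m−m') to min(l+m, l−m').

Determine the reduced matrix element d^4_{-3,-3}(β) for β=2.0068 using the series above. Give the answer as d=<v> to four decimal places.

d=-0.1130

d^4_{-3,-3}(β=2.0068) via the finite sum:
With c≡cos(β/2)=0.537438 and s≡sin(β/2)=0.843303, N=[1·5040·1·5040]^{1/2}=5040.000000
The bounds max(0,m−m')=0 and min(l+m,l−m')=1 give 2 terms
  k=0: (−1)^0·5040.0000/(5040)·0.5374^8·0.8433^0 = +0.006960
  k=1: (−1)^1·5040.0000/(720)·0.5374^6·0.8433^2 = -0.119960
d^4_{-3,-3}(2.0068) = +0.006960 -0.119960 = -0.113000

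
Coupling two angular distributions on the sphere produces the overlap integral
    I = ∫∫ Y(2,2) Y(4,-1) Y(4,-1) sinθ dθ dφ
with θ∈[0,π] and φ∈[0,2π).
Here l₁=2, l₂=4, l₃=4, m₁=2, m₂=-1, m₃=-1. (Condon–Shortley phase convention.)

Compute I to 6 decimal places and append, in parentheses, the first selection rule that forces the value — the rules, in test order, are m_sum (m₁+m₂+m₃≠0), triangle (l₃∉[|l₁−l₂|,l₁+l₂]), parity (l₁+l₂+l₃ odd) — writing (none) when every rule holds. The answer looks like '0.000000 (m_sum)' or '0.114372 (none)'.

m-sum 0 ✓  L=10 even ✓  2≤4≤6 ✓
Π(2lᵢ+1) = 5×9×9 = 405
triangle coeff Δ(2,4,4) = 1/13860
Σ_t [0,2]: t=0:+1/192 t=1:−1/36 t=2:+1/192 = -5/288
(3j)²=20/693 [(2 4 4; 0 0 0)], sign=-1
Σ_t [0,0]: t=0:+1/144 = 1/144
(3j)²=10/231 [(2 4 4; 2 -1 -1)], sign=-1
⇒ 4πI² = 3000/5929
I = (+1)√(3000/5929/(4π)) = 0.20066192
No selection rule forces the value: the integral is nonzero (none).

0.200662 (none)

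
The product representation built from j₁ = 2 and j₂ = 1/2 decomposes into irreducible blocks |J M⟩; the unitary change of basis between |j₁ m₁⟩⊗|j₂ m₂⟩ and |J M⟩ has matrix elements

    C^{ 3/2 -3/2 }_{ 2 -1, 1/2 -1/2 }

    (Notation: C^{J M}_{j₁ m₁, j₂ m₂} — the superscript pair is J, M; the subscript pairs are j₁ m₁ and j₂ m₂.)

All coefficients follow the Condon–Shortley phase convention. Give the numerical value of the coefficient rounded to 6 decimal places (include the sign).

√[4·1!3!0!/5! · 1!3!0!1!0!3!] = √(36/5)
  +(−1)^0/∏(0,1,3,0,0,0)! = 1/6  (running 1/6)
⟨..|..⟩ = √(36/5)·(1/6) = +0.447214

+0.447214  (= +√(1/5))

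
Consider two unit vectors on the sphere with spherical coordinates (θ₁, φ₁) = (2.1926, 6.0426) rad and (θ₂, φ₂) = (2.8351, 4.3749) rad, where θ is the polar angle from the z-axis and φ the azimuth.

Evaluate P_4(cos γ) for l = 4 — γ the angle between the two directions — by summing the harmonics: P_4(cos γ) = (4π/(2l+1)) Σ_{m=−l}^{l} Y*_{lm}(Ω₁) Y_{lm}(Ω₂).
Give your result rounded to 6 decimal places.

Summing Y*_{l m}(θ₁,φ₁)·Y_{l m}(θ₂,φ₂) over m ∈ [−4, 4]; prefactor 4π/(2·4+1) = 1.396263:
  m=-4: (0.11042 - 0.15850j) × (0.00080 + 0.00358j) = 0.00066 + 0.00027j  (running Σ = 0.00066 + 0.00027j)
  m=-3: (-0.29391 + 0.25870j) × (-0.02780 + 0.01736j) = 0.00368 - 0.01230j  (running Σ = 0.00433 - 0.01203j)
  m=-2: (0.26942 - 0.14067j) × (-0.12750 - 0.10205j) = -0.04871 - 0.00956j  (running Σ = -0.04437 - 0.02159j)
  m=-1: (0.13593 - 0.03335j) × (0.15153 - 0.43181j) = 0.00620 - 0.06375j  (running Σ = -0.03817 - 0.08534j)
  m=0: (-0.33319 + 0.00000j) × (0.49177 + 0.00000j) = -0.16385 + 0.00000j  (running Σ = -0.20203 - 0.08534j)
  m=1: (-0.13593 - 0.03335j) × (-0.15153 - 0.43181j) = 0.00620 + 0.06375j  (running Σ = -0.19583 - 0.02159j)
  m=2: (0.26942 + 0.14067j) × (-0.12750 + 0.10205j) = -0.04871 + 0.00956j  (running Σ = -0.24454 - 0.01203j)
  m=3: (0.29391 + 0.25870j) × (0.02780 + 0.01736j) = 0.00368 + 0.01230j  (running Σ = -0.24086 + 0.00027j)
  m=4: (0.11042 + 0.15850j) × (0.00080 - 0.00358j) = 0.00066 - 0.00027j  (running Σ = -0.24020 - 0.00000j)
Accumulated sum -0.24020 - 0.00000j; after 4π/(2l+1) scaling, -0.33539 - 0.00000j ⇒ P_4 = -0.335387

-0.335387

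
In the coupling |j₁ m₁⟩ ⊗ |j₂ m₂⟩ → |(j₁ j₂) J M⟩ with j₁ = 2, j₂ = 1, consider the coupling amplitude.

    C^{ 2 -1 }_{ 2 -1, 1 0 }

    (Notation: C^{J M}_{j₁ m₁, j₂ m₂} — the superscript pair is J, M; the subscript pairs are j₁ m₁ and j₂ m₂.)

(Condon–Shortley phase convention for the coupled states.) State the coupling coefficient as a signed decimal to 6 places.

j₁+j₂−J=1  J+j₁−j₂=3  J−j₁+j₂=1  j₁+j₂+J+1=6
(j₁±m₁, j₂±m₂, J±M) = (1,3,1,1,1,3)
P² = 3/2
sum k=0..1:
  [0] +1/6 = 1/6
  [1] −1/2 = -1/2
S = -1/3
C² = P²·S² = 1/6 ; C = -0.408248

−√(1/6) = -0.408248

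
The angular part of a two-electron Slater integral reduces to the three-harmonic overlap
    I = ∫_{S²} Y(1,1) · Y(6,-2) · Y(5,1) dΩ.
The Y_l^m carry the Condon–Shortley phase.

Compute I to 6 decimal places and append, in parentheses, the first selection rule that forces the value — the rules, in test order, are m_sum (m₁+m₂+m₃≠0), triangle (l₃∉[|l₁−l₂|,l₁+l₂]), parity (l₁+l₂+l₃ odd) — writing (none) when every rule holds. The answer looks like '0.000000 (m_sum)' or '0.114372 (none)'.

0.216205 (none)

Rules hold: Σm=0, L=12 even, 5≤5≤7.
N = 3·13·11 = 429
Δ = 2!·0!·10!/13! = 1/858
Racah Σ t=1..1: t=1:−1/14400 = -1/14400
⇒ 3j(1 6 5; 0 0 0)² = 6/143, sgn +1
Racah Σ t=0..0: t=0:+1/34560 = 1/34560
⇒ 3j(1 6 5; 1 -2 1)² = 14/429, sgn +1
4πI² = N·(3j₀)²·(3jₘ)² = 84/143
I = +1·√(0.587413/4π) = 0.21620548
No selection rule forces the value: the integral is nonzero (none).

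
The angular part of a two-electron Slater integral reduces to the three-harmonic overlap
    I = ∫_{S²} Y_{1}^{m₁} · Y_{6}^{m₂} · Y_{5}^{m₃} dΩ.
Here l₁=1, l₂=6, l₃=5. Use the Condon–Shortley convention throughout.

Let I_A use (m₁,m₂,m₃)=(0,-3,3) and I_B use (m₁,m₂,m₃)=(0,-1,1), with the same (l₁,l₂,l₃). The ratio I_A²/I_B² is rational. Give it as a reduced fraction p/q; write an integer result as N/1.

Same 1,6,5: normalisation and zero-m 3j drop out of the ratio.
A: Δ: 2! 0! 10! / 13! → 1/858; sum: t=1:−1/80640 = -1/80640; 3j²(1 6 5; 0 -3 3) = Δ·Π!·Σ² = 9/286  (sign -1)
B: Δ: 2! 0! 10! / 13! → 1/858; sum: t=1:−1/17280 = -1/17280; 3j²(1 6 5; 0 -1 1) = Δ·Π!·Σ² = 35/858  (sign -1)
I_A²/I_B² = (9/286)/(35/858) = 27/35

27/35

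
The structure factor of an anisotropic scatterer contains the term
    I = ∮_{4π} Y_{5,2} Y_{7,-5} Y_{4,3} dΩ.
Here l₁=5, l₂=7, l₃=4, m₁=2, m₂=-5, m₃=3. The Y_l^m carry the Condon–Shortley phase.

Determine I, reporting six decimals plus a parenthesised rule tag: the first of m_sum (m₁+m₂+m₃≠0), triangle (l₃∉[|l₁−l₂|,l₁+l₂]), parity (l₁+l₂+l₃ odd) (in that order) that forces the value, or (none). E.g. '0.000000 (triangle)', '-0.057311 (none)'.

m-sum 0 ✓  L=16 even ✓  2≤4≤12 ✓
Π(2lᵢ+1) = 11×15×9 = 1485
triangle coeff Δ(5,7,4) = 1/6126120
Σ_t [3,5]: t=3:−1/69120 t=4:+1/20736 t=5:−1/69120 = 1/51840
(3j)²=280/21879 [(5 7 4; 0 0 0)], sign=+1
Σ_t [1,2]: t=1:−1/1209600 t=2:+1/1036800 = 1/7257600
(3j)²=1/2210 [(5 7 4; 2 -5 3)], sign=-1
⇒ 4πI² = 420/48841
I = (-1)√(420/48841/(4π)) = -0.02615938
No selection rule forces the value: the integral is nonzero (none).

-0.026159 (none)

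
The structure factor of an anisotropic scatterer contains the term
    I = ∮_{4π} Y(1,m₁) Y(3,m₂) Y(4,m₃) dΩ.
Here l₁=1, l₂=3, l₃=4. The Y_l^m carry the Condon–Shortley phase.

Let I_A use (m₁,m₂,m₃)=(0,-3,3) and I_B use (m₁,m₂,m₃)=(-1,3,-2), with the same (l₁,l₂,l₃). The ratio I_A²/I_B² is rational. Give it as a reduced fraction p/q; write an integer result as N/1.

7/1

Shared (l₁,l₂,l₃)=(1,3,4): N and (l;000)² cancel in I_A²/I_B².
A: Δ = 0!·2!·6!/9! = 1/252; Racah Σ t=0..0: t=0:+1/720 = 1/720; ⇒ 3j(1 3 4; 0 -3 3)² = 1/36, sgn -1
B: Δ = 0!·2!·6!/9! = 1/252; Racah Σ t=0..0: t=0:+1/1440 = 1/1440; ⇒ 3j(1 3 4; -1 3 -2)² = 1/252, sgn +1
I_A²/I_B² = (1/36)/(1/252) = 7/1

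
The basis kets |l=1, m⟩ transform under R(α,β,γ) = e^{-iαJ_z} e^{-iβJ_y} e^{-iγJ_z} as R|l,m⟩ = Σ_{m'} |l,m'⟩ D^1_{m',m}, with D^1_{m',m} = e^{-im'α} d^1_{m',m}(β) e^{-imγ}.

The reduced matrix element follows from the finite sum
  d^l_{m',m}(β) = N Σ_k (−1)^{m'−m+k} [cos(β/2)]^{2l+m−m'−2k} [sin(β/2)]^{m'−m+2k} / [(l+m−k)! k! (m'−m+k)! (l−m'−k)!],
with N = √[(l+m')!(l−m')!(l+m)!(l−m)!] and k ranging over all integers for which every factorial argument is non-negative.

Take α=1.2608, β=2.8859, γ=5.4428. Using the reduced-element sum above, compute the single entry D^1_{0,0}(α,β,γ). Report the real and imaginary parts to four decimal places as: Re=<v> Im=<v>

First d^1_{0,0}(β=2.8859), then the phase factors e^{-i(0)α} and e^{-i(0)γ}:
c=cos(2.885900/2)=0.127498, s=sin(2.885900/2)=0.991839; N=√[1·1·1·1]=1.000000
k∈{0,1} keeps every argument non-negative
  k=0: (−1)^0·1.0000/(1)·0.1275^2·0.9918^0 = +0.016256
  k=1: (−1)^1·1.0000/(1)·0.1275^0·0.9918^2 = -0.983744
d^1_{0,0}(2.8859) = +0.016256 -0.983744 = -0.967488
Phases: e^{-i·(0)·1.2608}=+1.000000+0.000000i, e^{-i·(0)·5.4428}=+1.000000+0.000000i ⇒ D=-0.967488+0.000000i

Re=-0.9675 Im=0.0000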